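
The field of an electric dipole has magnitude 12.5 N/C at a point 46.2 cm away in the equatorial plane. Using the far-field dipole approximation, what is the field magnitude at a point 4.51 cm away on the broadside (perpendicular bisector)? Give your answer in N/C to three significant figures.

Dipole fields scale as 1/r³ in the far field; the geometry is the same at both points.
E₂ = E₁ · (r₁/r₂)³ = 12.5 · (46.2/4.51)³.
(r₁/r₂)³ = (10.24)³ = 1075.
E₂ ≈ 1.344×10⁴ N/C.

E ≈ 1.34×10⁴ N/C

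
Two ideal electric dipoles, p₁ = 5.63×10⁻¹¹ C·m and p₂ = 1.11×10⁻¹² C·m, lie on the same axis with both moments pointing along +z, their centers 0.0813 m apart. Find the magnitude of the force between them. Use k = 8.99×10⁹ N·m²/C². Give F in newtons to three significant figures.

On-axis field of dipole 1 at distance r: E = 2kp₁/r³. Force on dipole 2 is F = p₂·dE/dr (gradient along axis).
dE/dr = −6kp₁/r⁴, so |F| = 6kp₁p₂/r⁴ (attractive for aligned moments).
F = 6(8.99×10⁹)(5.63×10⁻¹¹)(1.11×10⁻¹²)/(0.0813)⁴ = 7.716×10⁻⁸ N.

F ≈ 7.72×10⁻⁸ N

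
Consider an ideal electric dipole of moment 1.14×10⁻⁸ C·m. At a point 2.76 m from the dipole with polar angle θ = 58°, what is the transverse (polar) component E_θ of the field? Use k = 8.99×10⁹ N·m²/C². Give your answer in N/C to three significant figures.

For a dipole, E_θ = (kp sinθ)/r³.
kp/r³ = (8.99×10⁹)(1.14×10⁻⁸)/(2.76)³ = 4.875 N/C.
E_θ = 4.875·sin58° = 4.134 N/C.

E_θ ≈ 4.13 N/C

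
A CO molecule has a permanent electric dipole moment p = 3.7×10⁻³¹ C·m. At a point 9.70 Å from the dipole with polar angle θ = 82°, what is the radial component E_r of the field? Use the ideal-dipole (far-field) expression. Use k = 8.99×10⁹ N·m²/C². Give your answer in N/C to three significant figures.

E_r ≈ 1.01×10⁶ N/C

For a dipole, E_r = (2kp cosθ)/r³.
kp/r³ = (8.99×10⁹)(3.70×10⁻³¹)/(9.70×10⁻¹⁰)³ = 3.645×10⁶ N/C.
E_r = 2·3.645×10⁶·cos82° = 1.014×10⁶ N/C.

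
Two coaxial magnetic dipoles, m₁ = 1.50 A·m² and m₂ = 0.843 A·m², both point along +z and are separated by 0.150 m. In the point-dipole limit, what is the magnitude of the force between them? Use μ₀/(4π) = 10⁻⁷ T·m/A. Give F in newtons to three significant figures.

On-axis B of dipole 1: B = (μ₀/4π)·2m₁/r³. Force on dipole 2: F = m₂·dB/dr.
dB/dr = −(μ₀/4π)·6m₁/r⁴, so |F| = (μ₀/4π)·6m₁m₂/r⁴.
F = 6(10⁻⁷)(1.50)(0.843)/(0.150)⁴ = 0.001499 N.

F ≈ 0.00150 N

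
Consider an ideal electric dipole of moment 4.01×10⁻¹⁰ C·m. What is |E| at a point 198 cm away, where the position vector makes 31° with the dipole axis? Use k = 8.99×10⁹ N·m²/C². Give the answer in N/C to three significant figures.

At angle θ the dipole field magnitude is E = (kp/r³)·√(1 + 3cos²θ).
kp/r³ = (8.99×10⁹)(4.01×10⁻¹⁰) / (1.98)³ = 0.4644 N/C.
√(1 + 3cos²31°) = √(1 + 3·0.7347) = √3.2042 ≈ 1.7900.
E ≈ 0.4644 × 1.790 = 0.8313 N/C.

E ≈ 0.831 N/C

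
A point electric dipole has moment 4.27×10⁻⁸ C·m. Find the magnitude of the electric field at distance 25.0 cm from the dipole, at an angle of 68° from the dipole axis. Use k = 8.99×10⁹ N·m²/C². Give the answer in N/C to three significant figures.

E ≈ 2.93×10⁴ N/C

At angle θ the dipole field magnitude is E = (kp/r³)·√(1 + 3cos²θ).
kp/r³ = (8.99×10⁹)(4.27×10⁻⁸) / (0.250)³ = 2.457×10⁴ N/C.
√(1 + 3cos²68°) = √(1 + 3·0.1403) = √1.4210 ≈ 1.1921.
E ≈ 2.457×10⁴ × 1.192 = 2.929×10⁴ N/C.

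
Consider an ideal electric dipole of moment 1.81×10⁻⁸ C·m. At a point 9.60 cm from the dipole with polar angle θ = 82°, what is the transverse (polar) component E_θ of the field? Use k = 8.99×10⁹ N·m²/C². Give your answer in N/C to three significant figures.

For a dipole, E_θ = (kp sinθ)/r³.
kp/r³ = (8.99×10⁹)(1.81×10⁻⁸)/(0.0960)³ = 1.839×10⁵ N/C.
E_θ = 1.839×10⁵·sin82° = 1.821×10⁵ N/C.

E_θ ≈ 1.82×10⁵ N/C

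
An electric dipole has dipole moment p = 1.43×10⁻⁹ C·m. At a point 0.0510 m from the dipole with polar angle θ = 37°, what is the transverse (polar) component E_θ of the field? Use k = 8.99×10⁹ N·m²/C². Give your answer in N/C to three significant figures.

For a dipole, E_θ = (kp sinθ)/r³.
kp/r³ = (8.99×10⁹)(1.43×10⁻⁹)/(0.0510)³ = 9.691×10⁴ N/C.
E_θ = 9.691×10⁴·sin37° = 5.832×10⁴ N/C.

E_θ ≈ 5.83×10⁴ N/C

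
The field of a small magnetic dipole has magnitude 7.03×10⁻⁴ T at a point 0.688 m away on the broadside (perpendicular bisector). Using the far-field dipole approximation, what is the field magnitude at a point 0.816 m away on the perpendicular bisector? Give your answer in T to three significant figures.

B ≈ 4.21×10⁻⁴ T

Dipole fields scale as 1/r³ in the far field; the geometry is the same at both points.
B₂ = B₁ · (r₁/r₂)³ = 7.03×10⁻⁴ · (0.688/0.816)³.
(r₁/r₂)³ = (0.8431)³ = 0.5994.
B₂ ≈ 4.214×10⁻⁴ T.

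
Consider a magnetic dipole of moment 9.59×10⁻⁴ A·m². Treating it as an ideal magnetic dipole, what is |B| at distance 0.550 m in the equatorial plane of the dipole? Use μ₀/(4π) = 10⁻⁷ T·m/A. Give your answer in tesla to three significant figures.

In the equatorial plane B = (μ₀/4π)·m/r³ (half the axial value).
B = (10⁻⁷)·(9.59×10⁻⁴) / (0.550)³ = 5.764×10⁻¹⁰ T.

B ≈ 5.76×10⁻¹⁰ T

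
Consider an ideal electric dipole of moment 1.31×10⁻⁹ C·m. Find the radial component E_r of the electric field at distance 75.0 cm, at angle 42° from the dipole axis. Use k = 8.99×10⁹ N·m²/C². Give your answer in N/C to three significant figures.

E_r ≈ 41.5 N/C

For a dipole, E_r = (2kp cosθ)/r³.
kp/r³ = (8.99×10⁹)(1.31×10⁻⁹)/(0.750)³ = 27.92 N/C.
E_r = 2·27.92·cos42° = 41.49 N/C.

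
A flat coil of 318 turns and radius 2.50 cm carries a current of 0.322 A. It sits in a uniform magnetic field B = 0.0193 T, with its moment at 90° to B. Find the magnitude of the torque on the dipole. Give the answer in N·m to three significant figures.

m = NIA = NIπa² = 318·(0.322)·π·(0.0250)² = 0.2011 A·m².
Torque on a magnetic dipole: τ = mB sinθ.
τ = (0.2011)(0.0193)·sin90° = 0.003881 N·m.

τ ≈ 0.00388 N·m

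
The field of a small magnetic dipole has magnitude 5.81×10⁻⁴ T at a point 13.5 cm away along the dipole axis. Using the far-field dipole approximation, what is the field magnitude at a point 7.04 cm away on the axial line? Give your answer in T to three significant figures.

Dipole fields scale as 1/r³ in the far field; the geometry is the same at both points.
B₂ = B₁ · (r₁/r₂)³ = 5.81×10⁻⁴ · (13.5/7.04)³.
(r₁/r₂)³ = (1.918)³ = 7.052.
B₂ ≈ 0.004097 T.

B ≈ 0.00410 T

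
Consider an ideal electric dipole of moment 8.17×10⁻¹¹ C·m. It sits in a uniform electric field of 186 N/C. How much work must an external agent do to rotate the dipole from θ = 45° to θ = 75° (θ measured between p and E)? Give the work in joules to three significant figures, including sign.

W_ext = ΔU = U(θ₂) − U(θ₁) = −pE cosθ₂ − (−pE cosθ₁) = pE(cosθ₁ − cosθ₂).
W = (8.17×10⁻¹¹)(186)·(cos45° − cos75°) = (1.520×10⁻⁸)·(+0.4483) = 6.812×10⁻⁹ J.

W ≈ 6.81×10⁻⁹ J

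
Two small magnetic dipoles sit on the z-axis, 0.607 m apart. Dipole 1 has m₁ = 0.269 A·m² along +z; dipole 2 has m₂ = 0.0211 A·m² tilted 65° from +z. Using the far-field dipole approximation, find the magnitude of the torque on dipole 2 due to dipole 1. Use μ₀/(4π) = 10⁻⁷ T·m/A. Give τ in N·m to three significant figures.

τ ≈ 4.60×10⁻⁹ N·m

Dipole B is on the axis of dipole A, so B₁ there is axial: B₁ = (μ₀/4π)·2m₁/r³ along +z.
B₁ = 2(10⁻⁷)(0.269)/(0.607)³ = 2.406×10⁻⁷ T.
τ = m₂ B₁ sinθ.
τ = (0.0211)(2.406×10⁻⁷)·sin65° = 4.600×10⁻⁹ N·m.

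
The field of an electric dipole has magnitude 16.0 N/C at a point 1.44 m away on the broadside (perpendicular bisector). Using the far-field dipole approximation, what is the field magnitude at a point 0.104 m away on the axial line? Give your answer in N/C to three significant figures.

E ≈ 8.49×10⁴ N/C

Dipole fields scale as 1/r³ in the far field.
The axial field is twice the equatorial field at the same r, so the geometry factor is 2/1.
E₂ = E₁ · (2/1) · (r₁/r₂)³ = 16.0 · 2 · (1.44/0.104)³.
(r₁/r₂)³ = (13.85)³ = 2655.
E₂ ≈ 8.494×10⁴ N/C.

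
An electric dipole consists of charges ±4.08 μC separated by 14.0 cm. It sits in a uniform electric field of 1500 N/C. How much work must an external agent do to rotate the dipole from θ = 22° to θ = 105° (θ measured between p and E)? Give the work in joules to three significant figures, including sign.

W ≈ 0.00102 J

Dipole moment p = qd = (4.08×10⁻⁶ C)(0.140 m) = 5.712×10⁻⁷ C·m.
W_ext = ΔU = U(θ₂) − U(θ₁) = −pE cosθ₂ − (−pE cosθ₁) = pE(cosθ₁ − cosθ₂).
W = (5.712×10⁻⁷)(1500)·(cos22° − cos105°) = (8.568×10⁻⁴)·(+1.1860) = 0.001016 J.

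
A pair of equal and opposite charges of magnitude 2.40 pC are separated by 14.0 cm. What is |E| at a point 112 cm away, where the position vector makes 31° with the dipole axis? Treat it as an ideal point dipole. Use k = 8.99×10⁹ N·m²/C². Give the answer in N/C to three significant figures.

E ≈ 0.00385 N/C

Dipole moment p = qd = (2.40×10⁻¹² C)(0.140 m) = 3.36×10⁻¹³ C·m.
At angle θ the dipole field magnitude is E = (kp/r³)·√(1 + 3cos²θ).
kp/r³ = (8.99×10⁹)(3.36×10⁻¹³) / (1.12)³ = 0.002150 N/C.
√(1 + 3cos²31°) = √(1 + 3·0.7347) = √3.2042 ≈ 1.7900.
E ≈ 0.002150 × 1.790 = 0.003849 N/C.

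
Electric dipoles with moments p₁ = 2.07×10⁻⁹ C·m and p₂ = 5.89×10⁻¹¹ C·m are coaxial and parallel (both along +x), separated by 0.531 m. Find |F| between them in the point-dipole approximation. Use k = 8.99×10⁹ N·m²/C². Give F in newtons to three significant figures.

On-axis field of dipole 1 at distance r: E = 2kp₁/r³. Force on dipole 2 is F = p₂·dE/dr (gradient along axis).
dE/dr = −6kp₁/r⁴, so |F| = 6kp₁p₂/r⁴ (attractive for aligned moments).
F = 6(8.99×10⁹)(2.07×10⁻⁹)(5.89×10⁻¹¹)/(0.531)⁴ = 8.272×10⁻⁸ N.

F ≈ 8.27×10⁻⁸ N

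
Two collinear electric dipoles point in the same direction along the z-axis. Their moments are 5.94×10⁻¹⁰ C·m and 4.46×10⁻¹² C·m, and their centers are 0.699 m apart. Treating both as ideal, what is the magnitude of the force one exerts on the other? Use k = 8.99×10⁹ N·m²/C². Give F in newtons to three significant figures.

F ≈ 5.99×10⁻¹⁰ N

On-axis field of dipole 1 at distance r: E = 2kp₁/r³. Force on dipole 2 is F = p₂·dE/dr (gradient along axis).
dE/dr = −6kp₁/r⁴, so |F| = 6kp₁p₂/r⁴ (attractive for aligned moments).
F = 6(8.99×10⁹)(5.94×10⁻¹⁰)(4.46×10⁻¹²)/(0.699)⁴ = 5.986×10⁻¹⁰ N.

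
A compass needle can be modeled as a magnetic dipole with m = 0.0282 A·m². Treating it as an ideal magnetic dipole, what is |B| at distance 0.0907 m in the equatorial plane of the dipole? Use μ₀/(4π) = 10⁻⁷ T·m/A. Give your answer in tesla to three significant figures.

B ≈ 3.78×10⁻⁶ T

In the equatorial plane B = (μ₀/4π)·m/r³ (half the axial value).
B = (10⁻⁷)·(0.0282) / (0.0907)³ = 3.779×10⁻⁶ T.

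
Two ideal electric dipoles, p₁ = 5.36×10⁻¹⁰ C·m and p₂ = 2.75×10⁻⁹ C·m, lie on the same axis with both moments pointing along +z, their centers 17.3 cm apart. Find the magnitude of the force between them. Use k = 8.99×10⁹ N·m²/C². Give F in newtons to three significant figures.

On-axis field of dipole 1 at distance r: E = 2kp₁/r³. Force on dipole 2 is F = p₂·dE/dr (gradient along axis).
dE/dr = −6kp₁/r⁴, so |F| = 6kp₁p₂/r⁴ (attractive for aligned moments).
F = 6(8.99×10⁹)(5.36×10⁻¹⁰)(2.75×10⁻⁹)/(0.173)⁴ = 8.876×10⁻⁵ N.

F ≈ 8.88×10⁻⁵ N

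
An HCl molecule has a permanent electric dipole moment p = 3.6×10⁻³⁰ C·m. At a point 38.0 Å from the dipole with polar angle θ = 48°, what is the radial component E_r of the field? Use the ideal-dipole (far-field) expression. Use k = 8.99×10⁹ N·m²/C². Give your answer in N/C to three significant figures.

For a dipole, E_r = (2kp cosθ)/r³.
kp/r³ = (8.99×10⁹)(3.60×10⁻³⁰)/(3.80×10⁻⁹)³ = 5.898×10⁵ N/C.
E_r = 2·5.898×10⁵·cos48° = 7.893×10⁵ N/C.

E_r ≈ 7.89×10⁵ N/C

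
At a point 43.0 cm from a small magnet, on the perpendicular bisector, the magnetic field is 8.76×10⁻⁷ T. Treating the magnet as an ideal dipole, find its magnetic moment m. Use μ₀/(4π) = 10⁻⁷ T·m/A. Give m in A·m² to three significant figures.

In the equatorial plane B = (μ₀/4π)·m/r³, so m = Br³·4π/(μ₀).
m = (8.76×10⁻⁷)·(0.430)³ / (10⁻⁷) = 0.6965 A·m².

m ≈ 0.696 A·m²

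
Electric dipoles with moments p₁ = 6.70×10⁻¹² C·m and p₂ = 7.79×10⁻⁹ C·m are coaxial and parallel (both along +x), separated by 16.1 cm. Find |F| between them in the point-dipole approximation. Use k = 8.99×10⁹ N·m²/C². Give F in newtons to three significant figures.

On-axis field of dipole 1 at distance r: E = 2kp₁/r³. Force on dipole 2 is F = p₂·dE/dr (gradient along axis).
dE/dr = −6kp₁/r⁴, so |F| = 6kp₁p₂/r⁴ (attractive for aligned moments).
F = 6(8.99×10⁹)(6.70×10⁻¹²)(7.79×10⁻⁹)/(0.161)⁴ = 4.190×10⁻⁶ N.

F ≈ 4.19×10⁻⁶ N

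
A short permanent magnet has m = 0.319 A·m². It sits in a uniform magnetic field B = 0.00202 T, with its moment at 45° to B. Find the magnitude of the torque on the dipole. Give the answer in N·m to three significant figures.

Torque on a magnetic dipole: τ = mB sinθ.
τ = (0.319)(0.00202)·sin45° = 4.556×10⁻⁴ N·m.

τ ≈ 4.56×10⁻⁴ N·m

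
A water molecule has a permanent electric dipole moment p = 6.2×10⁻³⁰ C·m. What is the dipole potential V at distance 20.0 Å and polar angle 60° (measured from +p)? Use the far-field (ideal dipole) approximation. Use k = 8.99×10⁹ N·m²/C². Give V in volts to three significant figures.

V ≈ 0.00697 V

The dipole potential is V = kp cosθ / r².
V = (8.99×10⁹)(6.20×10⁻³⁰)·cos60° / (2.00×10⁻⁹)² = 0.006967 V.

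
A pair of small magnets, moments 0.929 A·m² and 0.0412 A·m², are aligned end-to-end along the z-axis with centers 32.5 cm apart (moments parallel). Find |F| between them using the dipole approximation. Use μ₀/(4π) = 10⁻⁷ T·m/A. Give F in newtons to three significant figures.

On-axis B of dipole 1: B = (μ₀/4π)·2m₁/r³. Force on dipole 2: F = m₂·dB/dr.
dB/dr = −(μ₀/4π)·6m₁/r⁴, so |F| = (μ₀/4π)·6m₁m₂/r⁴.
F = 6(10⁻⁷)(0.929)(0.0412)/(0.325)⁴ = 2.058×10⁻⁶ N.

F ≈ 2.06×10⁻⁶ N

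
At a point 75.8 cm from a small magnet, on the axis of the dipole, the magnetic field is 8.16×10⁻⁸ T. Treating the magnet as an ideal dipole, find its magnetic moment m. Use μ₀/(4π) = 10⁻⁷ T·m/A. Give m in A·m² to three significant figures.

m ≈ 0.178 A·m²

On axis B = (μ₀/4π)·2m/r³, so m = Br³·4π/(μ₀·2).
m = (8.16×10⁻⁸)·(0.758)³ / (2·10⁻⁷) = 0.1777 A·m².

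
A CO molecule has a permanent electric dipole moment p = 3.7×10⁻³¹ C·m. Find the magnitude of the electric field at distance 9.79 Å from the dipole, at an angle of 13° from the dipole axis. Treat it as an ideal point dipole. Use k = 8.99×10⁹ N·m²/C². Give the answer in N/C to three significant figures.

E ≈ 6.95×10⁶ N/C

At angle θ the dipole field magnitude is E = (kp/r³)·√(1 + 3cos²θ).
kp/r³ = (8.99×10⁹)(3.70×10⁻³¹) / (9.79×10⁻¹⁰)³ = 3.545×10⁶ N/C.
√(1 + 3cos²13°) = √(1 + 3·0.9494) = √3.8482 ≈ 1.9617.
E ≈ 3.545×10⁶ × 1.962 = 6.954×10⁶ N/C.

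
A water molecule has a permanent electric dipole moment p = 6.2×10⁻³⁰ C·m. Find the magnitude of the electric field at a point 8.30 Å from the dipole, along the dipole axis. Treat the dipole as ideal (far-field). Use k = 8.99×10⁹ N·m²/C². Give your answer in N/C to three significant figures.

E ≈ 1.95×10⁸ N/C

On the dipole axis E = 2kp/r³.
E = 2·(8.99×10⁹)(6.20×10⁻³⁰) / (8.30×10⁻¹⁰)³ = 1.950×10⁸ N/C.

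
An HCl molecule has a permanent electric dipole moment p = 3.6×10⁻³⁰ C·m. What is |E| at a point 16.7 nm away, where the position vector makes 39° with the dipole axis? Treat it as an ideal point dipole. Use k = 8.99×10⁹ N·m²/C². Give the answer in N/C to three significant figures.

At angle θ the dipole field magnitude is E = (kp/r³)·√(1 + 3cos²θ).
kp/r³ = (8.99×10⁹)(3.60×10⁻³⁰) / (1.67×10⁻⁸)³ = 6949 N/C.
√(1 + 3cos²39°) = √(1 + 3·0.6040) = √2.8119 ≈ 1.6769.
E ≈ 6949 × 1.677 = 1.165×10⁴ N/C.

E ≈ 1.17×10⁴ N/C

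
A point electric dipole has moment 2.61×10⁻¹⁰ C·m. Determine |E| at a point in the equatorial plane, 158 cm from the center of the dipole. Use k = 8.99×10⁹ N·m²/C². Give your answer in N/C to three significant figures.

E ≈ 0.595 N/C

On the perpendicular bisector E = kp/r³ (half the axial value at the same distance).
E = (8.99×10⁹)(2.61×10⁻¹⁰) / (1.58)³ = 0.5949 N/C.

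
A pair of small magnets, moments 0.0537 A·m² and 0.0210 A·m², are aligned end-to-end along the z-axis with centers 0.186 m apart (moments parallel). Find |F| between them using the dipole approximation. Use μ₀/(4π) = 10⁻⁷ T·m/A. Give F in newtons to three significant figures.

F ≈ 5.65×10⁻⁷ N

On-axis B of dipole 1: B = (μ₀/4π)·2m₁/r³. Force on dipole 2: F = m₂·dB/dr.
dB/dr = −(μ₀/4π)·6m₁/r⁴, so |F| = (μ₀/4π)·6m₁m₂/r⁴.
F = 6(10⁻⁷)(0.0537)(0.0210)/(0.186)⁴ = 5.653×10⁻⁷ N.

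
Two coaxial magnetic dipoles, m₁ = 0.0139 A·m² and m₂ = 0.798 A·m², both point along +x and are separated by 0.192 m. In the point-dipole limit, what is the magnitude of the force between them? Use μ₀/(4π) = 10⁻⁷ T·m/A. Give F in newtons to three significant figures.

F ≈ 4.90×10⁻⁶ N

On-axis B of dipole 1: B = (μ₀/4π)·2m₁/r³. Force on dipole 2: F = m₂·dB/dr.
dB/dr = −(μ₀/4π)·6m₁/r⁴, so |F| = (μ₀/4π)·6m₁m₂/r⁴.
F = 6(10⁻⁷)(0.0139)(0.798)/(0.192)⁴ = 4.897×10⁻⁶ N.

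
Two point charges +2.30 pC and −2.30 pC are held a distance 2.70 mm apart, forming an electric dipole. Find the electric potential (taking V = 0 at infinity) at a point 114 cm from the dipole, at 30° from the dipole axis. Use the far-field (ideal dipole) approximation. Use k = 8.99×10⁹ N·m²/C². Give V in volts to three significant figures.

V ≈ 3.72×10⁻⁵ V

Dipole moment p = qd = (2.30×10⁻¹² C)(0.00270 m) = 6.21×10⁻¹⁵ C·m.
The dipole potential is V = kp cosθ / r².
V = (8.99×10⁹)(6.21×10⁻¹⁵)·cos30° / (1.14)² = 3.720×10⁻⁵ V.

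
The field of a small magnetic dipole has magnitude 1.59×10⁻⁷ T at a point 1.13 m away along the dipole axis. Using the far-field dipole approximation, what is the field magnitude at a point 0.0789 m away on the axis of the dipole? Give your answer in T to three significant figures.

B ≈ 4.67×10⁻⁴ T

Dipole fields scale as 1/r³ in the far field; the geometry is the same at both points.
B₂ = B₁ · (r₁/r₂)³ = 1.59×10⁻⁷ · (1.13/0.0789)³.
(r₁/r₂)³ = (14.32)³ = 2938.
B₂ ≈ 4.671×10⁻⁴ T.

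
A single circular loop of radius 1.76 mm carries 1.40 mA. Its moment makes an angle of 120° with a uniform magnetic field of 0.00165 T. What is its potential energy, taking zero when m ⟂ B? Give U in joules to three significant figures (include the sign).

Magnetic moment m = IA = Iπa² = (0.00140)·π·(0.00176)² = 1.362×10⁻⁸ A·m².
U = −m·B = −mB cosθ.
U = −(1.362×10⁻⁸)(0.00165)·cos120° = 1.124×10⁻¹¹ J.

U ≈ 1.12×10⁻¹¹ J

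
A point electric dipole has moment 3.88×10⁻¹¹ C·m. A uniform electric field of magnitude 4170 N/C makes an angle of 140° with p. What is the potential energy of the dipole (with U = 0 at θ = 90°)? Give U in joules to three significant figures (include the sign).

U ≈ 1.24×10⁻⁷ J

U = −p·E = −pE cosθ.
U = −(3.88×10⁻¹¹)(4170)·cos140° = 1.239×10⁻⁷ J.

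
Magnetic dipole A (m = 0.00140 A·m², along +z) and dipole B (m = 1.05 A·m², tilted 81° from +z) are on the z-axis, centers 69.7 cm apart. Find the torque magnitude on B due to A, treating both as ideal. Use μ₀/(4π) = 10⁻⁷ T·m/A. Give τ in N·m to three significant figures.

τ ≈ 8.58×10⁻¹⁰ N·m

Dipole B is on the axis of dipole A, so B₁ there is axial: B₁ = (μ₀/4π)·2m₁/r³ along +z.
B₁ = 2(10⁻⁷)(0.00140)/(0.697)³ = 8.269×10⁻¹⁰ T.
τ = m₂ B₁ sinθ.
τ = (1.05)(8.269×10⁻¹⁰)·sin81° = 8.576×10⁻¹⁰ N·m.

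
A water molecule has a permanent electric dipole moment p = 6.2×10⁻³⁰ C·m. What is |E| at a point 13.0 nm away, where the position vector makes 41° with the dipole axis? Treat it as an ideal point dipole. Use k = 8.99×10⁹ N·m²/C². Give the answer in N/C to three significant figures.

At angle θ the dipole field magnitude is E = (kp/r³)·√(1 + 3cos²θ).
kp/r³ = (8.99×10⁹)(6.20×10⁻³⁰) / (1.30×10⁻⁸)³ = 2.537×10⁴ N/C.
√(1 + 3cos²41°) = √(1 + 3·0.5696) = √2.7088 ≈ 1.6458.
E ≈ 2.537×10⁴ × 1.646 = 4.175×10⁴ N/C.

E ≈ 4.18×10⁴ N/C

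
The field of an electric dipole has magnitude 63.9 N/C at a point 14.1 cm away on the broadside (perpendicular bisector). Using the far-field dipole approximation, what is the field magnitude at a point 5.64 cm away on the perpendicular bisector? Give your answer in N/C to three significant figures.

E ≈ 998 N/C

Dipole fields scale as 1/r³ in the far field; the geometry is the same at both points.
E₂ = E₁ · (r₁/r₂)³ = 63.9 · (14.1/5.64)³.
(r₁/r₂)³ = (2.5)³ = 15.62.
E₂ ≈ 998.4 N/C.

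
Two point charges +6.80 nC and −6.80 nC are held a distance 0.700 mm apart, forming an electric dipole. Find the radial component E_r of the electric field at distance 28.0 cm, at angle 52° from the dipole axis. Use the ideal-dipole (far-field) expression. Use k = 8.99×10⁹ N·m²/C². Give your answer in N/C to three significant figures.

E_r ≈ 2.40 N/C

Dipole moment p = qd = (6.80×10⁻⁹ C)(7.00×10⁻⁴ m) = 4.76×10⁻¹² C·m.
For a dipole, E_r = (2kp cosθ)/r³.
kp/r³ = (8.99×10⁹)(4.76×10⁻¹²)/(0.280)³ = 1.949 N/C.
E_r = 2·1.949·cos52° = 2.400 N/C.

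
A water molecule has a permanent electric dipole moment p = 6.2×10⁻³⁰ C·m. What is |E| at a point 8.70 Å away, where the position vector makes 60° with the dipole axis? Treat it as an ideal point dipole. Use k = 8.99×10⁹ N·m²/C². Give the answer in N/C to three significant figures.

E ≈ 1.12×10⁸ N/C

At angle θ the dipole field magnitude is E = (kp/r³)·√(1 + 3cos²θ).
kp/r³ = (8.99×10⁹)(6.20×10⁻³⁰) / (8.70×10⁻¹⁰)³ = 8.464×10⁷ N/C.
√(1 + 3cos²60°) = √(1 + 3·0.2500) = √1.7500 ≈ 1.3229.
E ≈ 8.464×10⁷ × 1.323 = 1.120×10⁸ N/C.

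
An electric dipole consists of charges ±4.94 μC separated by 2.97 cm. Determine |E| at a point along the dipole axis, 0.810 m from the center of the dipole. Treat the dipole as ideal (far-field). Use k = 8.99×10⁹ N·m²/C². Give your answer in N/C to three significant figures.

E ≈ 4960 N/C

Dipole moment p = qd = (4.94×10⁻⁶ C)(0.0297 m) = 1.467×10⁻⁷ C·m.
On the dipole axis E = 2kp/r³.
E = 2·(8.99×10⁹)(1.467×10⁻⁷) / (0.810)³ = 4963 N/C.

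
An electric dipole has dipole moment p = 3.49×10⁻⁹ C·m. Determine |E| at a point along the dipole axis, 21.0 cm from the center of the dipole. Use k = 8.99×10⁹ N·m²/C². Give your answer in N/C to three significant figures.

On the dipole axis E = 2kp/r³.
E = 2·(8.99×10⁹)(3.49×10⁻⁹) / (0.210)³ = 6776 N/C.

E ≈ 6780 N/C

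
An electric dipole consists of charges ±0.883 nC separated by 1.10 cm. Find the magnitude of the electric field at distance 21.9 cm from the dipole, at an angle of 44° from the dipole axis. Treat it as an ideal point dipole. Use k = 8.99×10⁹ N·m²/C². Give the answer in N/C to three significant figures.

Dipole moment p = qd = (8.83×10⁻¹⁰ C)(0.0110 m) = 9.713×10⁻¹² C·m.
At angle θ the dipole field magnitude is E = (kp/r³)·√(1 + 3cos²θ).
kp/r³ = (8.99×10⁹)(9.713×10⁻¹²) / (0.219)³ = 8.313 N/C.
√(1 + 3cos²44°) = √(1 + 3·0.5174) = √2.5523 ≈ 1.5976.
E ≈ 8.313 × 1.598 = 13.28 N/C.

E ≈ 13.3 N/C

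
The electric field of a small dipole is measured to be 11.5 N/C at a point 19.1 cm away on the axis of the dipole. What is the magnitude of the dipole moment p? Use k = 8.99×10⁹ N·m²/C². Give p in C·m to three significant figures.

On axis E = 2kp/r³, so p = Er³/(2k).
p = (11.5)·(0.191)³ / (2·8.99×10⁹) = 4.457×10⁻¹² C·m.

p ≈ 4.46×10⁻¹² C·m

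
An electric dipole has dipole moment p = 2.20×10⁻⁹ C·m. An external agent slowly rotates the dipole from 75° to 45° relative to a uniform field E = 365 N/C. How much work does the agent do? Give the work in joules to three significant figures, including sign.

W ≈ -3.60×10⁻⁷ J

W_ext = ΔU = U(θ₂) − U(θ₁) = −pE cosθ₂ − (−pE cosθ₁) = pE(cosθ₁ − cosθ₂).
W = (2.20×10⁻⁹)(365)·(cos75° − cos45°) = (8.030×10⁻⁷)·(-0.4483) = -3.600×10⁻⁷ J.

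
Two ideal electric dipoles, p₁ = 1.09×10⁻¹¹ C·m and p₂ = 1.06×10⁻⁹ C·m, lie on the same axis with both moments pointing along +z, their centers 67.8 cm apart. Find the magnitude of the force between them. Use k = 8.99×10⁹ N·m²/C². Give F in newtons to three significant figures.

F ≈ 2.95×10⁻⁹ N

On-axis field of dipole 1 at distance r: E = 2kp₁/r³. Force on dipole 2 is F = p₂·dE/dr (gradient along axis).
dE/dr = −6kp₁/r⁴, so |F| = 6kp₁p₂/r⁴ (attractive for aligned moments).
F = 6(8.99×10⁹)(1.09×10⁻¹¹)(1.06×10⁻⁹)/(0.678)⁴ = 2.949×10⁻⁹ N.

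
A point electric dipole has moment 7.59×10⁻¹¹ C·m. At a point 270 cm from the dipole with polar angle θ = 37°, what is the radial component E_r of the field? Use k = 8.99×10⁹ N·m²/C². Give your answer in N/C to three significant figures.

For a dipole, E_r = (2kp cosθ)/r³.
kp/r³ = (8.99×10⁹)(7.59×10⁻¹¹)/(2.70)³ = 0.03467 N/C.
E_r = 2·0.03467·cos37° = 0.05537 N/C.

E_r ≈ 0.0554 N/C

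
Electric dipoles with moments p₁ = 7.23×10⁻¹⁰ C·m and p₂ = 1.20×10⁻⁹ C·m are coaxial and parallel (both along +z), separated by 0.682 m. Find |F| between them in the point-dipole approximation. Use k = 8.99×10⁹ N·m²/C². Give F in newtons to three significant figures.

F ≈ 2.16×10⁻⁷ N

On-axis field of dipole 1 at distance r: E = 2kp₁/r³. Force on dipole 2 is F = p₂·dE/dr (gradient along axis).
dE/dr = −6kp₁/r⁴, so |F| = 6kp₁p₂/r⁴ (attractive for aligned moments).
F = 6(8.99×10⁹)(7.23×10⁻¹⁰)(1.20×10⁻⁹)/(0.682)⁴ = 2.163×10⁻⁷ N.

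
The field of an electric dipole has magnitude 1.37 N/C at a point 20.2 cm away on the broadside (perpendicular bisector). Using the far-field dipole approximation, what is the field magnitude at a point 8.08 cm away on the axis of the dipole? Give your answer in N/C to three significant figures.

E ≈ 42.8 N/C

Dipole fields scale as 1/r³ in the far field.
The axial field is twice the equatorial field at the same r, so the geometry factor is 2/1.
E₂ = E₁ · (2/1) · (r₁/r₂)³ = 1.37 · 2 · (20.2/8.08)³.
(r₁/r₂)³ = (2.5)³ = 15.62.
E₂ ≈ 42.81 N/C.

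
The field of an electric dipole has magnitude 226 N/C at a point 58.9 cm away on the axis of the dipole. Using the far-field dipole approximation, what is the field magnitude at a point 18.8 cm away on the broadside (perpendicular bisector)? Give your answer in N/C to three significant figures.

Dipole fields scale as 1/r³ in the far field.
The axial field is twice the equatorial field at the same r, so the geometry factor is 1/2.
E₂ = E₁ · (1/2) · (r₁/r₂)³ = 226 · 0.5 · (58.9/18.8)³.
(r₁/r₂)³ = (3.133)³ = 30.75.
E₂ ≈ 3475 N/C.

E ≈ 3470 N/C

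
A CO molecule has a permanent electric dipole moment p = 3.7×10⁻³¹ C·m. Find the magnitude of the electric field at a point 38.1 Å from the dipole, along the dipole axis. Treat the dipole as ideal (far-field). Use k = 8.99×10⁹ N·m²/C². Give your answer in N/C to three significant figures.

On the dipole axis E = 2kp/r³.
E = 2·(8.99×10⁹)(3.70×10⁻³¹) / (3.81×10⁻⁹)³ = 1.203×10⁵ N/C.

E ≈ 1.20×10⁵ N/C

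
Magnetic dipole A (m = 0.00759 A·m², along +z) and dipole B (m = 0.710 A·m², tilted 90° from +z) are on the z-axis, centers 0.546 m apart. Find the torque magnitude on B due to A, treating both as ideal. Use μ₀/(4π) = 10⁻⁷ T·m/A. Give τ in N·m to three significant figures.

Dipole B is on the axis of dipole A, so B₁ there is axial: B₁ = (μ₀/4π)·2m₁/r³ along +z.
B₁ = 2(10⁻⁷)(0.00759)/(0.546)³ = 9.326×10⁻⁹ T.
τ = m₂ B₁ sinθ.
τ = (0.710)(9.326×10⁻⁹)·sin90° = 6.621×10⁻⁹ N·m.

τ ≈ 6.62×10⁻⁹ N·m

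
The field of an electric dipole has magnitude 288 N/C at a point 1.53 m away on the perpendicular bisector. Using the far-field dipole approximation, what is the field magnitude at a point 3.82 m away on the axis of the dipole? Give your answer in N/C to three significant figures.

E ≈ 37.0 N/C

Dipole fields scale as 1/r³ in the far field.
The axial field is twice the equatorial field at the same r, so the geometry factor is 2/1.
E₂ = E₁ · (2/1) · (r₁/r₂)³ = 288 · 2 · (1.53/3.82)³.
(r₁/r₂)³ = (0.4005)³ = 0.06425.
E₂ ≈ 37.01 N/C.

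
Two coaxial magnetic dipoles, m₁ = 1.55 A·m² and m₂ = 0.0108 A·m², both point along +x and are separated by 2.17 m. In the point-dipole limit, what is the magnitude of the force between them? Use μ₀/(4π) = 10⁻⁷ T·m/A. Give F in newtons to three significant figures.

On-axis B of dipole 1: B = (μ₀/4π)·2m₁/r³. Force on dipole 2: F = m₂·dB/dr.
dB/dr = −(μ₀/4π)·6m₁/r⁴, so |F| = (μ₀/4π)·6m₁m₂/r⁴.
F = 6(10⁻⁷)(1.55)(0.0108)/(2.17)⁴ = 4.530×10⁻¹⁰ N.

F ≈ 4.53×10⁻¹⁰ N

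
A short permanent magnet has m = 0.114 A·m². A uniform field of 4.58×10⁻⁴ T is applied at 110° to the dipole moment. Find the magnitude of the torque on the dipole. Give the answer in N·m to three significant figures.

τ ≈ 4.91×10⁻⁵ N·m

Torque on a magnetic dipole: τ = mB sinθ.
τ = (0.114)(4.58×10⁻⁴)·sin110° = 4.906×10⁻⁵ N·m.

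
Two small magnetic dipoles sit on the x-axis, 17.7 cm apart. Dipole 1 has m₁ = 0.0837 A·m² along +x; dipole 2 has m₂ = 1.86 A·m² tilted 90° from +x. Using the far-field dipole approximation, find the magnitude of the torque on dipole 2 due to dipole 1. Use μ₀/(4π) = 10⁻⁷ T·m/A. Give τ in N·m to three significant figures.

τ ≈ 5.61×10⁻⁶ N·m

Dipole B is on the axis of dipole A, so B₁ there is axial: B₁ = (μ₀/4π)·2m₁/r³ along +x.
B₁ = 2(10⁻⁷)(0.0837)/(0.177)³ = 3.019×10⁻⁶ T.
τ = m₂ B₁ sinθ.
τ = (1.86)(3.019×10⁻⁶)·sin90° = 5.615×10⁻⁶ N·m.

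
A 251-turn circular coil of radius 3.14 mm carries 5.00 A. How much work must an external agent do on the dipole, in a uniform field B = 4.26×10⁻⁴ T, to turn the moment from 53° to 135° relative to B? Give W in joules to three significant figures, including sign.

m = NIA = NIπa² = 251·(5.00)·π·(0.00314)² = 0.03887 A·m².
W_ext = ΔU = −mB cosθ₂ + mB cosθ₁ = mB(cosθ₁ − cosθ₂).
W = (0.03887)(4.26×10⁻⁴)·(cos53° − cos135°) = (1.656×10⁻⁵)·(+1.3089) = 2.167×10⁻⁵ J.

W ≈ 2.17×10⁻⁵ J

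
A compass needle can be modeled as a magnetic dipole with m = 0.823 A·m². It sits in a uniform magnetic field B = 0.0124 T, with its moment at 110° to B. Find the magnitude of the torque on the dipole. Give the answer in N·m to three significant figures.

τ ≈ 0.00959 N·m

Torque on a magnetic dipole: τ = mB sinθ.
τ = (0.823)(0.0124)·sin110° = 0.009590 N·m.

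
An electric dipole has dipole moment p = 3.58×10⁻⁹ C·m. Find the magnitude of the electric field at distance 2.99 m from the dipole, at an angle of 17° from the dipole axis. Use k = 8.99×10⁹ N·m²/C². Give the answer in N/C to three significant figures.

E ≈ 2.33 N/C

At angle θ the dipole field magnitude is E = (kp/r³)·√(1 + 3cos²θ).
kp/r³ = (8.99×10⁹)(3.58×10⁻⁹) / (2.99)³ = 1.204 N/C.
√(1 + 3cos²17°) = √(1 + 3·0.9145) = √3.7436 ≈ 1.9348.
E ≈ 1.204 × 1.935 = 2.330 N/C.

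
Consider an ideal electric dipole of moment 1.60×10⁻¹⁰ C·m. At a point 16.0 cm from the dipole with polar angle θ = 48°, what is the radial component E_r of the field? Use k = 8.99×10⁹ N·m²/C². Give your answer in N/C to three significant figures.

E_r ≈ 470 N/C

For a dipole, E_r = (2kp cosθ)/r³.
kp/r³ = (8.99×10⁹)(1.60×10⁻¹⁰)/(0.160)³ = 351.2 N/C.
E_r = 2·351.2·cos48° = 470.0 N/C.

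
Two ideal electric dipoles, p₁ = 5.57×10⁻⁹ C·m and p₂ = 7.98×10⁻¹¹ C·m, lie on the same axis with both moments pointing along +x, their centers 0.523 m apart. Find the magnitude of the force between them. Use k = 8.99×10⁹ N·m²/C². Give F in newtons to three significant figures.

On-axis field of dipole 1 at distance r: E = 2kp₁/r³. Force on dipole 2 is F = p₂·dE/dr (gradient along axis).
dE/dr = −6kp₁/r⁴, so |F| = 6kp₁p₂/r⁴ (attractive for aligned moments).
F = 6(8.99×10⁹)(5.57×10⁻⁹)(7.98×10⁻¹¹)/(0.523)⁴ = 3.205×10⁻⁷ N.

F ≈ 3.20×10⁻⁷ N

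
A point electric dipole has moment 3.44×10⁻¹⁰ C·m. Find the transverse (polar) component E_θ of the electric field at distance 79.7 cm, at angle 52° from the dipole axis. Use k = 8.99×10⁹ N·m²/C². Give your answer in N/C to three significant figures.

For a dipole, E_θ = (kp sinθ)/r³.
kp/r³ = (8.99×10⁹)(3.44×10⁻¹⁰)/(0.797)³ = 6.109 N/C.
E_θ = 6.109·sin52° = 4.814 N/C.

E_θ ≈ 4.81 N/C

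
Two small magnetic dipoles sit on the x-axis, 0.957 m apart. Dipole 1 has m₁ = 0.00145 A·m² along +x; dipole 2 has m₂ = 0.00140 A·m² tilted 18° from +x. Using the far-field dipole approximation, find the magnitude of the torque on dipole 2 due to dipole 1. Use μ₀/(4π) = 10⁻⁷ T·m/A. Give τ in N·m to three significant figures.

Dipole B is on the axis of dipole A, so B₁ there is axial: B₁ = (μ₀/4π)·2m₁/r³ along +x.
B₁ = 2(10⁻⁷)(0.00145)/(0.957)³ = 3.309×10⁻¹⁰ T.
τ = m₂ B₁ sinθ.
τ = (0.00140)(3.309×10⁻¹⁰)·sin18° = 1.431×10⁻¹³ N·m.

τ ≈ 1.43×10⁻¹³ N·m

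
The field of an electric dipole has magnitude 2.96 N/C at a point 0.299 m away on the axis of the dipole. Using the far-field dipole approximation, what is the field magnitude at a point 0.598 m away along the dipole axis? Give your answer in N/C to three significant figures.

Dipole fields scale as 1/r³ in the far field; the geometry is the same at both points.
E₂ = E₁ · (r₁/r₂)³ = 2.96 · (0.299/0.598)³.
(r₁/r₂)³ = (0.5)³ = 0.125.
E₂ ≈ 0.3700 N/C.

E ≈ 0.370 N/C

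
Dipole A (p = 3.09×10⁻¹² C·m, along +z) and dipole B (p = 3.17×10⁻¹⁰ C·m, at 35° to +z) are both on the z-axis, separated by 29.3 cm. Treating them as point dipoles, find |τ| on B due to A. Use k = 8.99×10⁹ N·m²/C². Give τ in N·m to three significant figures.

The second dipole sits on the axis of the first, so the field there is axial: E₁ = 2kp₁/r³ along +z.
E₁ = 2(8.99×10⁹)(3.09×10⁻¹²)/(0.293)³ = 2.209 N/C.
Torque on the second dipole: τ = p₂ E₁ sinθ.
τ = (3.17×10⁻¹⁰)(2.209)·sin35° = 4.016×10⁻¹⁰ N·m.

τ ≈ 4.02×10⁻¹⁰ N·m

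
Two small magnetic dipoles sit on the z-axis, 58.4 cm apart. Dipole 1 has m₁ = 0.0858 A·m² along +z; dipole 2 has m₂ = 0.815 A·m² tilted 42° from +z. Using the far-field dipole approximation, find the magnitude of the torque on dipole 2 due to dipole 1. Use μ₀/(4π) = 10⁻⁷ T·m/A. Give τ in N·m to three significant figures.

Dipole B is on the axis of dipole A, so B₁ there is axial: B₁ = (μ₀/4π)·2m₁/r³ along +z.
B₁ = 2(10⁻⁷)(0.0858)/(0.584)³ = 8.615×10⁻⁸ T.
τ = m₂ B₁ sinθ.
τ = (0.815)(8.615×10⁻⁸)·sin42° = 4.698×10⁻⁸ N·m.

τ ≈ 4.70×10⁻⁸ N·m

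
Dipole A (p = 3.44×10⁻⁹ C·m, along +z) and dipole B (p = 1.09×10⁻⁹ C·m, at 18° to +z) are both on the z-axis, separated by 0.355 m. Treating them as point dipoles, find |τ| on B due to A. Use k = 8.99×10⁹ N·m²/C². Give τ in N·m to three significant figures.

τ ≈ 4.66×10⁻⁷ N·m

The second dipole sits on the axis of the first, so the field there is axial: E₁ = 2kp₁/r³ along +z.
E₁ = 2(8.99×10⁹)(3.44×10⁻⁹)/(0.355)³ = 1382 N/C.
Torque on the second dipole: τ = p₂ E₁ sinθ.
τ = (1.09×10⁻⁹)(1382)·sin18° = 4.657×10⁻⁷ N·m.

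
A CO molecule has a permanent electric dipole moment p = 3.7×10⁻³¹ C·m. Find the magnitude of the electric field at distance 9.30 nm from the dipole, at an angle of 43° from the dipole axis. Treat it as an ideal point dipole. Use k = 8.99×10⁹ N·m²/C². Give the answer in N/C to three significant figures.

At angle θ the dipole field magnitude is E = (kp/r³)·√(1 + 3cos²θ).
kp/r³ = (8.99×10⁹)(3.70×10⁻³¹) / (9.30×10⁻⁹)³ = 4135 N/C.
√(1 + 3cos²43°) = √(1 + 3·0.5349) = √2.6046 ≈ 1.6139.
E ≈ 4135 × 1.614 = 6674 N/C.

E ≈ 6670 N/C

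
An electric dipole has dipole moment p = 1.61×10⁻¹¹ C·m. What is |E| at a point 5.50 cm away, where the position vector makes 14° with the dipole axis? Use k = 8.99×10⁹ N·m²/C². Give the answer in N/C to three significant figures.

At angle θ the dipole field magnitude is E = (kp/r³)·√(1 + 3cos²θ).
kp/r³ = (8.99×10⁹)(1.61×10⁻¹¹) / (0.0550)³ = 870.0 N/C.
√(1 + 3cos²14°) = √(1 + 3·0.9415) = √3.8244 ≈ 1.9556.
E ≈ 870.0 × 1.956 = 1701 N/C.

E ≈ 1700 N/C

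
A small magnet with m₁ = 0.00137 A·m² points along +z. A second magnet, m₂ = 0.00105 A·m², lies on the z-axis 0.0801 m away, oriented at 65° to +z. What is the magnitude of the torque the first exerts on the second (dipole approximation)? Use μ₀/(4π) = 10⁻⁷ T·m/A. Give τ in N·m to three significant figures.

τ ≈ 5.07×10⁻¹⁰ N·m

Dipole B is on the axis of dipole A, so B₁ there is axial: B₁ = (μ₀/4π)·2m₁/r³ along +z.
B₁ = 2(10⁻⁷)(0.00137)/(0.0801)³ = 5.332×10⁻⁷ T.
τ = m₂ B₁ sinθ.
τ = (0.00105)(5.332×10⁻⁷)·sin65° = 5.074×10⁻¹⁰ N·m.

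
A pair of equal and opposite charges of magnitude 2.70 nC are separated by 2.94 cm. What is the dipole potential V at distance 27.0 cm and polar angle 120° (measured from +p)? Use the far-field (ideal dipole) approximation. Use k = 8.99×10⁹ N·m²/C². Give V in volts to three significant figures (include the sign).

V ≈ -4.89 V

Dipole moment p = qd = (2.70×10⁻⁹ C)(0.0294 m) = 7.938×10⁻¹¹ C·m.
The dipole potential is V = kp cosθ / r².
V = (8.99×10⁹)(7.938×10⁻¹¹)·cos120° / (0.270)² = -4.895 V.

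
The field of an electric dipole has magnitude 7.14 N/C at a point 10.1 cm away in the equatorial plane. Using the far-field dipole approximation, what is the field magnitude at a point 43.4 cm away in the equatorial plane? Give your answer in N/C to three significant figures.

E ≈ 0.0900 N/C

Dipole fields scale as 1/r³ in the far field; the geometry is the same at both points.
E₂ = E₁ · (r₁/r₂)³ = 7.14 · (10.1/43.4)³.
(r₁/r₂)³ = (0.2327)³ = 0.0126.
E₂ ≈ 0.08999 N/C.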